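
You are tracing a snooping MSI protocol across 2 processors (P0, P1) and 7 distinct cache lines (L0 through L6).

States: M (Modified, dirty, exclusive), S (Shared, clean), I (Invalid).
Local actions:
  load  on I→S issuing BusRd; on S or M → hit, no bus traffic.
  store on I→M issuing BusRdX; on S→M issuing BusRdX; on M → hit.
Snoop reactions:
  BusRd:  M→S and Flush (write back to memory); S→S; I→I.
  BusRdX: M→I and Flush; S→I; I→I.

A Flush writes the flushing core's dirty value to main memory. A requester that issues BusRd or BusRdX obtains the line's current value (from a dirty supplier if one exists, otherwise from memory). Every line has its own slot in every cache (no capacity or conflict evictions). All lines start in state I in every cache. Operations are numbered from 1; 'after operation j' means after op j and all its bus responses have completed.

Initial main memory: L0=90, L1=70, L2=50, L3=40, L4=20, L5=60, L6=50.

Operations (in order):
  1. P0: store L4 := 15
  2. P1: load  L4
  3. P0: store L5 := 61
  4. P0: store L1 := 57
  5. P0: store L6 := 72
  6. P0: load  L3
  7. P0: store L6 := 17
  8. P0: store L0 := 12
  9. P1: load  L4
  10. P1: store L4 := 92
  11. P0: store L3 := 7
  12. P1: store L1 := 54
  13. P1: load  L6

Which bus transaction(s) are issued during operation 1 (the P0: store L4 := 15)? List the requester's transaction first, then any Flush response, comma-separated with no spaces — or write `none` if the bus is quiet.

  op1 P0: store L4 := 15 → M/I on L4; bus BusRdX; mem=20
  op2 P1: load  L4 → S/S on L4; bus BusRd Flush; mem=15
  op3 P0: store L5 := 61 → M/I on L5; bus BusRdX; mem=60
  op4 P0: store L1 := 57 → M/I on L1; bus BusRdX; mem=70
  op5 P0: store L6 := 72 → M/I on L6; bus BusRdX; mem=50
  op6 P0: load  L3 → S/I on L3; bus BusRd; mem=40
  op7 P0: store L6 := 17 → M/I on L6; bus (none); mem=50
  op8 P0: store L0 := 12 → M/I on L0; bus BusRdX; mem=90
  op9 P1: load  L4 → S/S on L4; bus (none); mem=15
  op10 P1: store L4 := 92 → I/M on L4; bus BusRdX; mem=15
  op11 P0: store L3 := 7 → M/I on L3; bus BusRdX; mem=40
  op12 P1: store L1 := 54 → I/M on L1; bus BusRdX Flush; mem=57
  op13 P1: load  L6 → S/S on L6; bus BusRd Flush; mem=17

bus = BusRdX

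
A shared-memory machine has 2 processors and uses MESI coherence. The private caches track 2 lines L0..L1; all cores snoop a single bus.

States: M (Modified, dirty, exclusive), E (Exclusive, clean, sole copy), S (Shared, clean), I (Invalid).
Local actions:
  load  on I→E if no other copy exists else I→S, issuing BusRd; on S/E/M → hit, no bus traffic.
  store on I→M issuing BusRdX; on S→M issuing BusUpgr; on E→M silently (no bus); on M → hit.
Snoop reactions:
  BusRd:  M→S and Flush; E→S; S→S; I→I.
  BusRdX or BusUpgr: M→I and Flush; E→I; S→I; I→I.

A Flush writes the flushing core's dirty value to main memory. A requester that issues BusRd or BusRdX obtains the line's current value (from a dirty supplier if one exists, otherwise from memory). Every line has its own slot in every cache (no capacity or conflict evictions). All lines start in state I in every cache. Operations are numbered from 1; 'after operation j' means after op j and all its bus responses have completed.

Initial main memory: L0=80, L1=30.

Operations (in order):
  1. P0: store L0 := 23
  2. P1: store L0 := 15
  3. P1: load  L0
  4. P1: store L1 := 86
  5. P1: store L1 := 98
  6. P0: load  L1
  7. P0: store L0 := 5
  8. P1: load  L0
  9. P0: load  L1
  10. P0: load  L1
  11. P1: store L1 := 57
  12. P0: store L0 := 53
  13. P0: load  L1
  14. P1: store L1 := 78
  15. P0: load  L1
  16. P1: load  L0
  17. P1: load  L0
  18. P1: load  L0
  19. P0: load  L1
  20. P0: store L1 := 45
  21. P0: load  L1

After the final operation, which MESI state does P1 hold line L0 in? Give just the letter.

step 1: P0: store L0 := 23  ⟶  MI  (L0)  txn=BusRdX  M[L0]=80
step 2: P1: store L0 := 15  ⟶  IM  (L0)  txn=BusRdX+Flush  M[L0]=23
step 3: P1: load  L0  ⟶  IM  (L0)  txn=∅  M[L0]=23
step 4: P1: store L1 := 86  ⟶  IM  (L1)  txn=BusRdX  M[L1]=30
step 5: P1: store L1 := 98  ⟶  IM  (L1)  txn=∅  M[L1]=30
step 6: P0: load  L1  ⟶  SS  (L1)  txn=BusRd+Flush  M[L1]=98
step 7: P0: store L0 := 5  ⟶  MI  (L0)  txn=BusRdX+Flush  M[L0]=15
step 8: P1: load  L0  ⟶  SS  (L0)  txn=BusRd+Flush  M[L0]=5
step 9: P0: load  L1  ⟶  SS  (L1)  txn=∅  M[L1]=98
step 10: P0: load  L1  ⟶  SS  (L1)  txn=∅  M[L1]=98
step 11: P1: store L1 := 57  ⟶  IM  (L1)  txn=BusUpgr  M[L1]=98
step 12: P0: store L0 := 53  ⟶  MI  (L0)  txn=BusUpgr  M[L0]=5
step 13: P0: load  L1  ⟶  SS  (L1)  txn=BusRd+Flush  M[L1]=57
step 14: P1: store L1 := 78  ⟶  IM  (L1)  txn=BusUpgr  M[L1]=57
step 15: P0: load  L1  ⟶  SS  (L1)  txn=BusRd+Flush  M[L1]=78
step 16: P1: load  L0  ⟶  SS  (L0)  txn=BusRd+Flush  M[L0]=53
step 17: P1: load  L0  ⟶  SS  (L0)  txn=∅  M[L0]=53
step 18: P1: load  L0  ⟶  SS  (L0)  txn=∅  M[L0]=53
step 19: P0: load  L1  ⟶  SS  (L1)  txn=∅  M[L1]=78
step 20: P0: store L1 := 45  ⟶  MI  (L1)  txn=BusUpgr  M[L1]=78
step 21: P0: load  L1  ⟶  MI  (L1)  txn=∅  M[L1]=78

state = S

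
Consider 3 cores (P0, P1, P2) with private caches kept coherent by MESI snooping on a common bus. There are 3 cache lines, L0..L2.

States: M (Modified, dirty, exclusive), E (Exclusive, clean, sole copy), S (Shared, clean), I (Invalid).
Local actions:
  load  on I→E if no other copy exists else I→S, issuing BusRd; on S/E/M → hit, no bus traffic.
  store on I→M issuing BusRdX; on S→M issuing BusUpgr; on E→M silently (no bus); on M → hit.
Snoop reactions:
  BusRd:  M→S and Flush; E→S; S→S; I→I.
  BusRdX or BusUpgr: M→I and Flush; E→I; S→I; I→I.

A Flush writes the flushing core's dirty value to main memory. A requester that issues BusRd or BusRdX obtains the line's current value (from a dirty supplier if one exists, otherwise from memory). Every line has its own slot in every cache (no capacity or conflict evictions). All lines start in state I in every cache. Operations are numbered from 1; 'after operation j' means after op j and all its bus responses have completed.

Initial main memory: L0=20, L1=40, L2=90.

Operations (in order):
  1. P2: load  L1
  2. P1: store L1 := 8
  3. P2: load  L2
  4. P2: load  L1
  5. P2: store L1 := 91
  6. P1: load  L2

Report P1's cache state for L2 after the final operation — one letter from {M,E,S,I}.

state = S

[1] P2: load  L1 | P0:I, P1:I, P2:E(40) | bus: BusRd
[2] P1: store L1 := 8 | P0:I, P1:M(8), P2:I | bus: BusRdX
[3] P2: load  L2 | P0:I, P1:I, P2:E(90) | bus: BusRd
[4] P2: load  L1 | P0:I, P1:S(8), P2:S(8) | bus: BusRd,Flush
[5] P2: store L1 := 91 | P0:I, P1:I, P2:M(91) | bus: BusUpgr
[6] P1: load  L2 | P0:I, P1:S(90), P2:S(90) | bus: BusRd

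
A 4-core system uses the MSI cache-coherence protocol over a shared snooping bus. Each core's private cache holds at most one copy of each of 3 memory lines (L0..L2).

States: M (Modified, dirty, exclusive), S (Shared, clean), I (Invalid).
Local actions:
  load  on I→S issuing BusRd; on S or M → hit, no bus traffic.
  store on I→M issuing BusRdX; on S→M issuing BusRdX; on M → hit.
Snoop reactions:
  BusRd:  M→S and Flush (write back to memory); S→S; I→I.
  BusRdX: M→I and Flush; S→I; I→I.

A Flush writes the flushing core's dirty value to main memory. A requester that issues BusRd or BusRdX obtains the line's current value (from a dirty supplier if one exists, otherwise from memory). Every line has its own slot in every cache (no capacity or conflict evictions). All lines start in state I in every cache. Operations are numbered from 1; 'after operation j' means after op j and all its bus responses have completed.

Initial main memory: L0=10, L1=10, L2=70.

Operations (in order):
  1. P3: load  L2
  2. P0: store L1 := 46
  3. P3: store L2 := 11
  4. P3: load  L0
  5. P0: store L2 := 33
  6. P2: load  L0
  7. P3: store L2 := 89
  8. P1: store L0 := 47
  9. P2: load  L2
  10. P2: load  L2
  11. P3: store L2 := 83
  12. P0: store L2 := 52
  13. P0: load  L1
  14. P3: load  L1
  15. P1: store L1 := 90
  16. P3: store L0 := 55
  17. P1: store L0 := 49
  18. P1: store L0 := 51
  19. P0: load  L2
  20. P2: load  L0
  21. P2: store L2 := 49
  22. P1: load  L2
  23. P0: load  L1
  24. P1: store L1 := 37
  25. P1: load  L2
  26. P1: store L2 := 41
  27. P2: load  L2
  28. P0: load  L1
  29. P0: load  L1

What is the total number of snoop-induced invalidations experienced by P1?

  op1 P3: load  L2 → I/I/I/S on L2; bus BusRd; mem=70
  op2 P0: store L1 := 46 → M/I/I/I on L1; bus BusRdX; mem=10
  op3 P3: store L2 := 11 → I/I/I/M on L2; bus BusRdX; mem=70
  op4 P3: load  L0 → I/I/I/S on L0; bus BusRd; mem=10
  op5 P0: store L2 := 33 → M/I/I/I on L2; bus BusRdX Flush; mem=11
  op6 P2: load  L0 → I/I/S/S on L0; bus BusRd; mem=10
  op7 P3: store L2 := 89 → I/I/I/M on L2; bus BusRdX Flush; mem=33
  op8 P1: store L0 := 47 → I/M/I/I on L0; bus BusRdX; mem=10
  op9 P2: load  L2 → I/I/S/S on L2; bus BusRd Flush; mem=89
  op10 P2: load  L2 → I/I/S/S on L2; bus (none); mem=89
  op11 P3: store L2 := 83 → I/I/I/M on L2; bus BusRdX; mem=89
  op12 P0: store L2 := 52 → M/I/I/I on L2; bus BusRdX Flush; mem=83
  op13 P0: load  L1 → M/I/I/I on L1; bus (none); mem=10
  op14 P3: load  L1 → S/I/I/S on L1; bus BusRd Flush; mem=46
  op15 P1: store L1 := 90 → I/M/I/I on L1; bus BusRdX; mem=46
  op16 P3: store L0 := 55 → I/I/I/M on L0; bus BusRdX Flush; mem=47
  op17 P1: store L0 := 49 → I/M/I/I on L0; bus BusRdX Flush; mem=55
  op18 P1: store L0 := 51 → I/M/I/I on L0; bus (none); mem=55
  op19 P0: load  L2 → M/I/I/I on L2; bus (none); mem=83
  op20 P2: load  L0 → I/S/S/I on L0; bus BusRd Flush; mem=51
  op21 P2: store L2 := 49 → I/I/M/I on L2; bus BusRdX Flush; mem=52
  op22 P1: load  L2 → I/S/S/I on L2; bus BusRd Flush; mem=49
  op23 P0: load  L1 → S/S/I/I on L1; bus BusRd Flush; mem=90
  op24 P1: store L1 := 37 → I/M/I/I on L1; bus BusRdX; mem=90
  op25 P1: load  L2 → I/S/S/I on L2; bus (none); mem=49
  op26 P1: store L2 := 41 → I/M/I/I on L2; bus BusRdX; mem=49
  op27 P2: load  L2 → I/S/S/I on L2; bus BusRd Flush; mem=41
  op28 P0: load  L1 → S/S/I/I on L1; bus BusRd Flush; mem=37
  op29 P0: load  L1 → S/S/I/I on L1; bus (none); mem=37

invalidations = 1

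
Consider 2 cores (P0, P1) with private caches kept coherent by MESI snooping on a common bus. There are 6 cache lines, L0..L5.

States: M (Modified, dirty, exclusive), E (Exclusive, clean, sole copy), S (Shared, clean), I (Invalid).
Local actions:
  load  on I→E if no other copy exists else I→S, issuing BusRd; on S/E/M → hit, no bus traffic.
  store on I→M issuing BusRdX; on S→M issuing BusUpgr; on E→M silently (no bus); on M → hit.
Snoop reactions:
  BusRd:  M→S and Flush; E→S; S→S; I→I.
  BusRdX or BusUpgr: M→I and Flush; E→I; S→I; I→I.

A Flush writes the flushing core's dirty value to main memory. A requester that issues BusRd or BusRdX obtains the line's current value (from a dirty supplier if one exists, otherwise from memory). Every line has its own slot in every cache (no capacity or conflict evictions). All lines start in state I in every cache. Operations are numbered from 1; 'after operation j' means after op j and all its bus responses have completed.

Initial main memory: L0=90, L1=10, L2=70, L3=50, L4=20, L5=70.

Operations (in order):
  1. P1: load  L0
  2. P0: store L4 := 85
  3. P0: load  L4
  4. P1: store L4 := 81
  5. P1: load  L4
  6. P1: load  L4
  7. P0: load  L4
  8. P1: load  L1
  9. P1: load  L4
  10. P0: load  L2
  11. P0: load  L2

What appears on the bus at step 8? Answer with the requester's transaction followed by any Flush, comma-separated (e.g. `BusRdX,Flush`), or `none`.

1. P1: load  L0  bus=[BusRd]  L0: P0=I P1=E  mem[L0]=90
2. P0: store L4 := 85  bus=[BusRdX]  L4: P0=M P1=I  mem[L4]=20
3. P0: load  L4  bus=[-]  L4: P0=M P1=I  mem[L4]=20
4. P1: store L4 := 81  bus=[BusRdX,Flush]  L4: P0=I P1=M  mem[L4]=85
5. P1: load  L4  bus=[-]  L4: P0=I P1=M  mem[L4]=85
6. P1: load  L4  bus=[-]  L4: P0=I P1=M  mem[L4]=85
7. P0: load  L4  bus=[BusRd,Flush]  L4: P0=S P1=S  mem[L4]=81
8. P1: load  L1  bus=[BusRd]  L1: P0=I P1=E  mem[L1]=10
9. P1: load  L4  bus=[-]  L4: P0=S P1=S  mem[L4]=81
10. P0: load  L2  bus=[BusRd]  L2: P0=E P1=I  mem[L2]=70
11. P0: load  L2  bus=[-]  L2: P0=E P1=I  mem[L2]=70

bus = BusRd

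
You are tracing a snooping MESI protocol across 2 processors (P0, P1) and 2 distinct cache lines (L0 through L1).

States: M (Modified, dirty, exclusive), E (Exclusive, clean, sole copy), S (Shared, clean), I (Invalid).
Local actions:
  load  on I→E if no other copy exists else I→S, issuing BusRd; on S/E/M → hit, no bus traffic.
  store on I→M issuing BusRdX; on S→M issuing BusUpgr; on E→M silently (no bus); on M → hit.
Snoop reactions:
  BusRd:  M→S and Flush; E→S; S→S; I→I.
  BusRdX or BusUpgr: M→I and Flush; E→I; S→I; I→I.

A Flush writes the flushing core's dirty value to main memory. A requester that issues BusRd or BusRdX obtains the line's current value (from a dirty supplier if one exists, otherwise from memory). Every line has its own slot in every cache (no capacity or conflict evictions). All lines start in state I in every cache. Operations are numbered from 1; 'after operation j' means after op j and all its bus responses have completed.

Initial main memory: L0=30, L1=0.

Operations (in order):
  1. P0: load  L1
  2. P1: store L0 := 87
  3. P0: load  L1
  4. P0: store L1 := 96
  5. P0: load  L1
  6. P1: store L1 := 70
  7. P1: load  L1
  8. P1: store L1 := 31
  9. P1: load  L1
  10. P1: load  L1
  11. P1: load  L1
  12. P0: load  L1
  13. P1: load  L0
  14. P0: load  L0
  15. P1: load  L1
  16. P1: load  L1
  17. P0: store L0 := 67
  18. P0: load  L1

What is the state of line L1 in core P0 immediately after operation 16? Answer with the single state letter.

state = S

  op1 P0: load  L1 → E/I on L1; bus BusRd; mem=0
  op2 P1: store L0 := 87 → I/M on L0; bus BusRdX; mem=30
  op3 P0: load  L1 → E/I on L1; bus (none); mem=0
  op4 P0: store L1 := 96 → M/I on L1; bus (none); mem=0
  op5 P0: load  L1 → M/I on L1; bus (none); mem=0
  op6 P1: store L1 := 70 → I/M on L1; bus BusRdX Flush; mem=96
  op7 P1: load  L1 → I/M on L1; bus (none); mem=96
  op8 P1: store L1 := 31 → I/M on L1; bus (none); mem=96
  op9 P1: load  L1 → I/M on L1; bus (none); mem=96
  op10 P1: load  L1 → I/M on L1; bus (none); mem=96
  op11 P1: load  L1 → I/M on L1; bus (none); mem=96
  op12 P0: load  L1 → S/S on L1; bus BusRd Flush; mem=31
  op13 P1: load  L0 → I/M on L0; bus (none); mem=30
  op14 P0: load  L0 → S/S on L0; bus BusRd Flush; mem=87
  op15 P1: load  L1 → S/S on L1; bus (none); mem=31
  op16 P1: load  L1 → S/S on L1; bus (none); mem=31
  op17 P0: store L0 := 67 → M/I on L0; bus BusUpgr; mem=87
  op18 P0: load  L1 → S/S on L1; bus (none); mem=31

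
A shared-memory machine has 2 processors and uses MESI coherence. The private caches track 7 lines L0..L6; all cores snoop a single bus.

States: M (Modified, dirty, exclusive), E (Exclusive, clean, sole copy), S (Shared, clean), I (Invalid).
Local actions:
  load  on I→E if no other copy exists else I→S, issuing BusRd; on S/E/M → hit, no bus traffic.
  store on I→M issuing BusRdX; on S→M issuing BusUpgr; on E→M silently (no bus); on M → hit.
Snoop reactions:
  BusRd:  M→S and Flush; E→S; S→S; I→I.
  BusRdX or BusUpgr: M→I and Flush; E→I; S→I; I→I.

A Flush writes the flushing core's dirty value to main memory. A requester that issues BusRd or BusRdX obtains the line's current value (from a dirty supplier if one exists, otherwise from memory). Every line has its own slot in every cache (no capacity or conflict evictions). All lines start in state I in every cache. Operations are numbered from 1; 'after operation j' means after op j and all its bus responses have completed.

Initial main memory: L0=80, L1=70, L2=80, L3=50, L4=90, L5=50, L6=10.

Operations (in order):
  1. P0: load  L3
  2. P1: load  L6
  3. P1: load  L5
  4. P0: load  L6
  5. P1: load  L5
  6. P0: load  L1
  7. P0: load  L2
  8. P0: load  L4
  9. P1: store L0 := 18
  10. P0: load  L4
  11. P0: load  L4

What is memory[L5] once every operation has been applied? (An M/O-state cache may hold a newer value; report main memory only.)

  op1 P0: load  L3 → E/I on L3; bus BusRd; mem=50
  op2 P1: load  L6 → I/E on L6; bus BusRd; mem=10
  op3 P1: load  L5 → I/E on L5; bus BusRd; mem=50
  op4 P0: load  L6 → S/S on L6; bus BusRd; mem=10
  op5 P1: load  L5 → I/E on L5; bus (none); mem=50
  op6 P0: load  L1 → E/I on L1; bus BusRd; mem=70
  op7 P0: load  L2 → E/I on L2; bus BusRd; mem=80
  op8 P0: load  L4 → E/I on L4; bus BusRd; mem=90
  op9 P1: store L0 := 18 → I/M on L0; bus BusRdX; mem=80
  op10 P0: load  L4 → E/I on L4; bus (none); mem=90
  op11 P0: load  L4 → E/I on L4; bus (none); mem=90

memory[L5] = 50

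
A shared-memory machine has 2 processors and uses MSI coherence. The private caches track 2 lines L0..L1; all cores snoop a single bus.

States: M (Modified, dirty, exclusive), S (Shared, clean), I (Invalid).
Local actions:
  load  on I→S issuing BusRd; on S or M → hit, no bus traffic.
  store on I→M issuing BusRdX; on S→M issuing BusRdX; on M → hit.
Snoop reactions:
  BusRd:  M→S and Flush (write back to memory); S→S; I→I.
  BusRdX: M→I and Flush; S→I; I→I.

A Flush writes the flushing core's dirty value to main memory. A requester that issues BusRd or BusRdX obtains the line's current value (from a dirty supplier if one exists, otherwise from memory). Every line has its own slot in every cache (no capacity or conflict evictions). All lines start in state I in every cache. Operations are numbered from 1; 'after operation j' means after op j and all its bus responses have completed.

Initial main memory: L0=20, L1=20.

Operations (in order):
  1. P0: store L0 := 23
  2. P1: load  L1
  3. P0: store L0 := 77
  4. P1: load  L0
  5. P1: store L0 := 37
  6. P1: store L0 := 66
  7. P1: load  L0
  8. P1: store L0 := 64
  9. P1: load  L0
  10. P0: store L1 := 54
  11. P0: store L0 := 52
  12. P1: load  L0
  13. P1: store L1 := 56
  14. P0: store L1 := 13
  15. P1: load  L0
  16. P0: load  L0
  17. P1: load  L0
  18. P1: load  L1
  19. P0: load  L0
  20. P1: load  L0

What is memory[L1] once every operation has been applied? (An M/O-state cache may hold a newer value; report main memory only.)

1. P0: store L0 := 23  bus=[BusRdX]  L0: P0=M P1=I  mem[L0]=20
2. P1: load  L1  bus=[BusRd]  L1: P0=I P1=S  mem[L1]=20
3. P0: store L0 := 77  bus=[-]  L0: P0=M P1=I  mem[L0]=20
4. P1: load  L0  bus=[BusRd,Flush]  L0: P0=S P1=S  mem[L0]=77
5. P1: store L0 := 37  bus=[BusRdX]  L0: P0=I P1=M  mem[L0]=77
6. P1: store L0 := 66  bus=[-]  L0: P0=I P1=M  mem[L0]=77
7. P1: load  L0  bus=[-]  L0: P0=I P1=M  mem[L0]=77
8. P1: store L0 := 64  bus=[-]  L0: P0=I P1=M  mem[L0]=77
9. P1: load  L0  bus=[-]  L0: P0=I P1=M  mem[L0]=77
10. P0: store L1 := 54  bus=[BusRdX]  L1: P0=M P1=I  mem[L1]=20
11. P0: store L0 := 52  bus=[BusRdX,Flush]  L0: P0=M P1=I  mem[L0]=64
12. P1: load  L0  bus=[BusRd,Flush]  L0: P0=S P1=S  mem[L0]=52
13. P1: store L1 := 56  bus=[BusRdX,Flush]  L1: P0=I P1=M  mem[L1]=54
14. P0: store L1 := 13  bus=[BusRdX,Flush]  L1: P0=M P1=I  mem[L1]=56
15. P1: load  L0  bus=[-]  L0: P0=S P1=S  mem[L0]=52
16. P0: load  L0  bus=[-]  L0: P0=S P1=S  mem[L0]=52
17. P1: load  L0  bus=[-]  L0: P0=S P1=S  mem[L0]=52
18. P1: load  L1  bus=[BusRd,Flush]  L1: P0=S P1=S  mem[L1]=13
19. P0: load  L0  bus=[-]  L0: P0=S P1=S  mem[L0]=52
20. P1: load  L0  bus=[-]  L0: P0=S P1=S  mem[L0]=52

memory[L1] = 13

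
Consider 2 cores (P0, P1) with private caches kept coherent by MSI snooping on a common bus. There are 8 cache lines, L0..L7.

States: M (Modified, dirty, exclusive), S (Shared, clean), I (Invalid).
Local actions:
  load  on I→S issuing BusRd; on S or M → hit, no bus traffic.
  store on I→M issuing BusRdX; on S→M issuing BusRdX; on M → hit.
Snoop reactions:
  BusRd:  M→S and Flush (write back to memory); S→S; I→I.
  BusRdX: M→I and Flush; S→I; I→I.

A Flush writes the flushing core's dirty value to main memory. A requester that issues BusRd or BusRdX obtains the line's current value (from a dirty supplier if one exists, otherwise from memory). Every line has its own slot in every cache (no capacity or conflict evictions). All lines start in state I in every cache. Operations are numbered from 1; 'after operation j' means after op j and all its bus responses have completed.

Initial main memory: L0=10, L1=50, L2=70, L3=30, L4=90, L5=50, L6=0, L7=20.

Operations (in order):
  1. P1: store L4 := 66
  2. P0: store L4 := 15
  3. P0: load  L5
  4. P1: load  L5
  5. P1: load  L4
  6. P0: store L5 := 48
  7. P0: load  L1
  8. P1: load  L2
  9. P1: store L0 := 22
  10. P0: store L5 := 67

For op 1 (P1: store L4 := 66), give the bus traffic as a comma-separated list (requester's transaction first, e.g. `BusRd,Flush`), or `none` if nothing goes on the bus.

bus = BusRdX

  op1 P1: store L4 := 66 → I/M on L4; bus BusRdX; mem=90
  op2 P0: store L4 := 15 → M/I on L4; bus BusRdX Flush; mem=66
  op3 P0: load  L5 → S/I on L5; bus BusRd; mem=50
  op4 P1: load  L5 → S/S on L5; bus BusRd; mem=50
  op5 P1: load  L4 → S/S on L4; bus BusRd Flush; mem=15
  op6 P0: store L5 := 48 → M/I on L5; bus BusRdX; mem=50
  op7 P0: load  L1 → S/I on L1; bus BusRd; mem=50
  op8 P1: load  L2 → I/S on L2; bus BusRd; mem=70
  op9 P1: store L0 := 22 → I/M on L0; bus BusRdX; mem=10
  op10 P0: store L5 := 67 → M/I on L5; bus (none); mem=50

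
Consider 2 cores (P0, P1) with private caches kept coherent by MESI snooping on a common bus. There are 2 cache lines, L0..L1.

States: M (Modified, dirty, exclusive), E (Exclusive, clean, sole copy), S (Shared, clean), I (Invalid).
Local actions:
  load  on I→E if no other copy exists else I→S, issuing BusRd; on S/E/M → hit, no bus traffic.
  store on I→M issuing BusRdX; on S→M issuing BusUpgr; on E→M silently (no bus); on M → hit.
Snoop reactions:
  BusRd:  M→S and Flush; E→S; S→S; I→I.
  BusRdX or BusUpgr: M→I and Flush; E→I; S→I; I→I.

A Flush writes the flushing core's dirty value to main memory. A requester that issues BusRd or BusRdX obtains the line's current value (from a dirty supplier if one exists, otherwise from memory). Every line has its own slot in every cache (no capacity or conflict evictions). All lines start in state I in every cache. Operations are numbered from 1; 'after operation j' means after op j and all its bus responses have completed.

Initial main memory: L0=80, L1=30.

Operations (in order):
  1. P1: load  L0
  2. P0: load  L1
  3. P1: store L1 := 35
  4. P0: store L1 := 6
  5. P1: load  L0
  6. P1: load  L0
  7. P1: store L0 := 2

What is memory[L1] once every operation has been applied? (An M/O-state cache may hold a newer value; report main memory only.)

[1] P1: load  L0 | P0:I, P1:E(80) | bus: BusRd
[2] P0: load  L1 | P0:E(30), P1:I | bus: BusRd
[3] P1: store L1 := 35 | P0:I, P1:M(35) | bus: BusRdX
[4] P0: store L1 := 6 | P0:M(6), P1:I | bus: BusRdX,Flush
[5] P1: load  L0 | P0:I, P1:E(80) | bus: none
[6] P1: load  L0 | P0:I, P1:E(80) | bus: none
[7] P1: store L0 := 2 | P0:I, P1:M(2) | bus: none

memory[L1] = 35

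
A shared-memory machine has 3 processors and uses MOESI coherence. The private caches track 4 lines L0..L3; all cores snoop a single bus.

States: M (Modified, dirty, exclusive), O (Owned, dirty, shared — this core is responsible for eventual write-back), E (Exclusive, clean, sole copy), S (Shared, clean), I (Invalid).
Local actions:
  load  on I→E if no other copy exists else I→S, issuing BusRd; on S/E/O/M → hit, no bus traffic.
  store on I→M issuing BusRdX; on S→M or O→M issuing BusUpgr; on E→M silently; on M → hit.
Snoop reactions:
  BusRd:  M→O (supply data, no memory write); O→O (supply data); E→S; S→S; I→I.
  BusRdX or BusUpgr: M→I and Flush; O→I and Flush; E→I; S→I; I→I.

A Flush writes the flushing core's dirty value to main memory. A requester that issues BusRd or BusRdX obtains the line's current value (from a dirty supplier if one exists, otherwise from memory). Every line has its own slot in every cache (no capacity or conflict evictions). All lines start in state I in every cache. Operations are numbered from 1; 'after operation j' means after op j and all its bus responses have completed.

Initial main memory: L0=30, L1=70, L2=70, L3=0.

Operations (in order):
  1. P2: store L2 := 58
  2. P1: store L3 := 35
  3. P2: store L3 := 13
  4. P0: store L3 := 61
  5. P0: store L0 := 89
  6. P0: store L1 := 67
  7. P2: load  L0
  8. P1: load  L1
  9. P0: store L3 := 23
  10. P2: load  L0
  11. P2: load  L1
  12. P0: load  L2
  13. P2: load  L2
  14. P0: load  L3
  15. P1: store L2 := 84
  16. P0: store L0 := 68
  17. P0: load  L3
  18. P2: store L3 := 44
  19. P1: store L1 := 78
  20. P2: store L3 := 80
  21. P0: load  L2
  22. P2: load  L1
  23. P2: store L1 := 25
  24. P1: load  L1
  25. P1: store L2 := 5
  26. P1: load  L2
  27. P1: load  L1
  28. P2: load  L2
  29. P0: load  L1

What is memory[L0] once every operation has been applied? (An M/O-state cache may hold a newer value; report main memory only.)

  op1 P2: store L2 := 58 → I/I/M on L2; bus BusRdX; mem=70
  op2 P1: store L3 := 35 → I/M/I on L3; bus BusRdX; mem=0
  op3 P2: store L3 := 13 → I/I/M on L3; bus BusRdX Flush; mem=35
  op4 P0: store L3 := 61 → M/I/I on L3; bus BusRdX Flush; mem=13
  op5 P0: store L0 := 89 → M/I/I on L0; bus BusRdX; mem=30
  op6 P0: store L1 := 67 → M/I/I on L1; bus BusRdX; mem=70
  op7 P2: load  L0 → O/I/S on L0; bus BusRd; mem=30
  op8 P1: load  L1 → O/S/I on L1; bus BusRd; mem=70
  op9 P0: store L3 := 23 → M/I/I on L3; bus (none); mem=13
  op10 P2: load  L0 → O/I/S on L0; bus (none); mem=30
  op11 P2: load  L1 → O/S/S on L1; bus BusRd; mem=70
  op12 P0: load  L2 → S/I/O on L2; bus BusRd; mem=70
  op13 P2: load  L2 → S/I/O on L2; bus (none); mem=70
  op14 P0: load  L3 → M/I/I on L3; bus (none); mem=13
  op15 P1: store L2 := 84 → I/M/I on L2; bus BusRdX Flush; mem=58
  op16 P0: store L0 := 68 → M/I/I on L0; bus BusUpgr; mem=30
  op17 P0: load  L3 → M/I/I on L3; bus (none); mem=13
  op18 P2: store L3 := 44 → I/I/M on L3; bus BusRdX Flush; mem=23
  op19 P1: store L1 := 78 → I/M/I on L1; bus BusUpgr Flush; mem=67
  op20 P2: store L3 := 80 → I/I/M on L3; bus (none); mem=23
  op21 P0: load  L2 → S/O/I on L2; bus BusRd; mem=58
  op22 P2: load  L1 → I/O/S on L1; bus BusRd; mem=67
  op23 P2: store L1 := 25 → I/I/M on L1; bus BusUpgr Flush; mem=78
  op24 P1: load  L1 → I/S/O on L1; bus BusRd; mem=78
  op25 P1: store L2 := 5 → I/M/I on L2; bus BusUpgr; mem=58
  op26 P1: load  L2 → I/M/I on L2; bus (none); mem=58
  op27 P1: load  L1 → I/S/O on L1; bus (none); mem=78
  op28 P2: load  L2 → I/O/S on L2; bus BusRd; mem=58
  op29 P0: load  L1 → S/S/O on L1; bus BusRd; mem=78

memory[L0] = 30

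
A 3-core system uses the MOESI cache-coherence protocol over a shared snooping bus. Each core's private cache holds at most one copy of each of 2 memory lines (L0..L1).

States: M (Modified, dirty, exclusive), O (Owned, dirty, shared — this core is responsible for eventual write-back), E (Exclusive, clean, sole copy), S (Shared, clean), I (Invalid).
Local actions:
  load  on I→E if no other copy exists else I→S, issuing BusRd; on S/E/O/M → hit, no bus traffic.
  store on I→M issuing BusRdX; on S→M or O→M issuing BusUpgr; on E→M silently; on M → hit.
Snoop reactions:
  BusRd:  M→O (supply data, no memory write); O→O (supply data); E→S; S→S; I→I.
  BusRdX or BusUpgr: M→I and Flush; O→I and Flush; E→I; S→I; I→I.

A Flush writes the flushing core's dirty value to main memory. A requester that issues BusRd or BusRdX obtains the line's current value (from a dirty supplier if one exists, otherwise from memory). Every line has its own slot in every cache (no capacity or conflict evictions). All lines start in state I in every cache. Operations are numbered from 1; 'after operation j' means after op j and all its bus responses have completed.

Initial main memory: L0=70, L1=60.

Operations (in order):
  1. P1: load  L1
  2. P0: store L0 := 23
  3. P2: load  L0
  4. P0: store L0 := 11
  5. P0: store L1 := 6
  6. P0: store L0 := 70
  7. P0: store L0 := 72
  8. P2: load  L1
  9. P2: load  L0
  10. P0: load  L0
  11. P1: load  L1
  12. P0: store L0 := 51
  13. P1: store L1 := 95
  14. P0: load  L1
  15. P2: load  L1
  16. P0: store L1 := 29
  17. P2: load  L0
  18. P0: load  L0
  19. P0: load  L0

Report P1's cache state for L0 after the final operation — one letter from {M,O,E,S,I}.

state = I

  op1 P1: load  L1 → I/E/I on L1; bus BusRd; mem=60
  op2 P0: store L0 := 23 → M/I/I on L0; bus BusRdX; mem=70
  op3 P2: load  L0 → O/I/S on L0; bus BusRd; mem=70
  op4 P0: store L0 := 11 → M/I/I on L0; bus BusUpgr; mem=70
  op5 P0: store L1 := 6 → M/I/I on L1; bus BusRdX; mem=60
  op6 P0: store L0 := 70 → M/I/I on L0; bus (none); mem=70
  op7 P0: store L0 := 72 → M/I/I on L0; bus (none); mem=70
  op8 P2: load  L1 → O/I/S on L1; bus BusRd; mem=60
  op9 P2: load  L0 → O/I/S on L0; bus BusRd; mem=70
  op10 P0: load  L0 → O/I/S on L0; bus (none); mem=70
  op11 P1: load  L1 → O/S/S on L1; bus BusRd; mem=60
  op12 P0: store L0 := 51 → M/I/I on L0; bus BusUpgr; mem=70
  op13 P1: store L1 := 95 → I/M/I on L1; bus BusUpgr Flush; mem=6
  op14 P0: load  L1 → S/O/I on L1; bus BusRd; mem=6
  op15 P2: load  L1 → S/O/S on L1; bus BusRd; mem=6
  op16 P0: store L1 := 29 → M/I/I on L1; bus BusUpgr Flush; mem=95
  op17 P2: load  L0 → O/I/S on L0; bus BusRd; mem=70
  op18 P0: load  L0 → O/I/S on L0; bus (none); mem=70
  op19 P0: load  L0 → O/I/S on L0; bus (none); mem=70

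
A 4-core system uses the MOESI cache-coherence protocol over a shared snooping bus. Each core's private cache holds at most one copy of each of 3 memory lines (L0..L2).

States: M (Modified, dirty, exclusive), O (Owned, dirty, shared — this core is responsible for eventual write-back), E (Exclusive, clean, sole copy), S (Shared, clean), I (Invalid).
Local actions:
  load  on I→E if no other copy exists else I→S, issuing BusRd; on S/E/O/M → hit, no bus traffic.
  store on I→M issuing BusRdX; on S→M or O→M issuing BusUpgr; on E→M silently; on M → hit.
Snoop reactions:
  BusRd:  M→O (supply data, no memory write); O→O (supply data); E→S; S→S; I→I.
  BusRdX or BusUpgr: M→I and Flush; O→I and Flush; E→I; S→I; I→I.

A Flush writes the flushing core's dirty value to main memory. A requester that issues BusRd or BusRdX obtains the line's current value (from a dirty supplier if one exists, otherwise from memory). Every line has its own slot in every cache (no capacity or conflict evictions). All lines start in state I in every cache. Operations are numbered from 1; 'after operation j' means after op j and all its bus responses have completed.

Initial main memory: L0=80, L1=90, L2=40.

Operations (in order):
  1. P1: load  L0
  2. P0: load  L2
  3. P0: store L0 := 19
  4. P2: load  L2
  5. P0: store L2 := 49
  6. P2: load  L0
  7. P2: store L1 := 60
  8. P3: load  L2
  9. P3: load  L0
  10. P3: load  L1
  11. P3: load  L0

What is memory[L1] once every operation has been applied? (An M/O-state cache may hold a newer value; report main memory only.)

  op1 P1: load  L0 → I/E/I/I on L0; bus BusRd; mem=80
  op2 P0: load  L2 → E/I/I/I on L2; bus BusRd; mem=40
  op3 P0: store L0 := 19 → M/I/I/I on L0; bus BusRdX; mem=80
  op4 P2: load  L2 → S/I/S/I on L2; bus BusRd; mem=40
  op5 P0: store L2 := 49 → M/I/I/I on L2; bus BusUpgr; mem=40
  op6 P2: load  L0 → O/I/S/I on L0; bus BusRd; mem=80
  op7 P2: store L1 := 60 → I/I/M/I on L1; bus BusRdX; mem=90
  op8 P3: load  L2 → O/I/I/S on L2; bus BusRd; mem=40
  op9 P3: load  L0 → O/I/S/S on L0; bus BusRd; mem=80
  op10 P3: load  L1 → I/I/O/S on L1; bus BusRd; mem=90
  op11 P3: load  L0 → O/I/S/S on L0; bus (none); mem=80

memory[L1] = 90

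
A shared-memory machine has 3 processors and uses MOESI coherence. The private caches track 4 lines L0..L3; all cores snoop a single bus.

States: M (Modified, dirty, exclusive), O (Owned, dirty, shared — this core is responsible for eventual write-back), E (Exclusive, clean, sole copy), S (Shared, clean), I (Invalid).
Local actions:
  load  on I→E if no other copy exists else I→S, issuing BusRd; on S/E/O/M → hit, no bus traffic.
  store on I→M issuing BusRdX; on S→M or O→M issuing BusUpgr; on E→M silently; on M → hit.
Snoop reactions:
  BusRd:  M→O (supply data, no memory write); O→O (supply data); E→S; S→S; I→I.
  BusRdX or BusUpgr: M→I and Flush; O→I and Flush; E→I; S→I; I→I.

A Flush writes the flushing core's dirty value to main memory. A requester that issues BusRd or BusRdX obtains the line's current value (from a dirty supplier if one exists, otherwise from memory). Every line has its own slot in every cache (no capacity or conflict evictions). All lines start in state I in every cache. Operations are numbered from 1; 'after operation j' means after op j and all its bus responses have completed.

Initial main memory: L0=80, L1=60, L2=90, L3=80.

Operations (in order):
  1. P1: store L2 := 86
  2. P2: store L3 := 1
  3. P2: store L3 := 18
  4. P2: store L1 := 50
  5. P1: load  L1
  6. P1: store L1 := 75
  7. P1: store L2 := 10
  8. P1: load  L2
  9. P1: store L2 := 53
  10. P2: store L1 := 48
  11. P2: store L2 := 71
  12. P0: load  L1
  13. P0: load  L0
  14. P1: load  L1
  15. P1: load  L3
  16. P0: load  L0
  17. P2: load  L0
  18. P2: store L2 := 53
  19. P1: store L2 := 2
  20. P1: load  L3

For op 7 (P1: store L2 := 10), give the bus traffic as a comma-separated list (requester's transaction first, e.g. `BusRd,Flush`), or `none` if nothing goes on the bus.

bus = none

step 1: P1: store L2 := 86  ⟶  IMI  (L2)  txn=BusRdX  M[L2]=90
step 2: P2: store L3 := 1  ⟶  IIM  (L3)  txn=BusRdX  M[L3]=80
step 3: P2: store L3 := 18  ⟶  IIM  (L3)  txn=∅  M[L3]=80
step 4: P2: store L1 := 50  ⟶  IIM  (L1)  txn=BusRdX  M[L1]=60
step 5: P1: load  L1  ⟶  ISO  (L1)  txn=BusRd  M[L1]=60
step 6: P1: store L1 := 75  ⟶  IMI  (L1)  txn=BusUpgr+Flush  M[L1]=50
step 7: P1: store L2 := 10  ⟶  IMI  (L2)  txn=∅  M[L2]=90
step 8: P1: load  L2  ⟶  IMI  (L2)  txn=∅  M[L2]=90
step 9: P1: store L2 := 53  ⟶  IMI  (L2)  txn=∅  M[L2]=90
step 10: P2: store L1 := 48  ⟶  IIM  (L1)  txn=BusRdX+Flush  M[L1]=75
step 11: P2: store L2 := 71  ⟶  IIM  (L2)  txn=BusRdX+Flush  M[L2]=53
step 12: P0: load  L1  ⟶  SIO  (L1)  txn=BusRd  M[L1]=75
step 13: P0: load  L0  ⟶  EII  (L0)  txn=BusRd  M[L0]=80
step 14: P1: load  L1  ⟶  SSO  (L1)  txn=BusRd  M[L1]=75
step 15: P1: load  L3  ⟶  ISO  (L3)  txn=BusRd  M[L3]=80
step 16: P0: load  L0  ⟶  EII  (L0)  txn=∅  M[L0]=80
step 17: P2: load  L0  ⟶  SIS  (L0)  txn=BusRd  M[L0]=80
step 18: P2: store L2 := 53  ⟶  IIM  (L2)  txn=∅  M[L2]=53
step 19: P1: store L2 := 2  ⟶  IMI  (L2)  txn=BusRdX+Flush  M[L2]=53
step 20: P1: load  L3  ⟶  ISO  (L3)  txn=∅  M[L3]=80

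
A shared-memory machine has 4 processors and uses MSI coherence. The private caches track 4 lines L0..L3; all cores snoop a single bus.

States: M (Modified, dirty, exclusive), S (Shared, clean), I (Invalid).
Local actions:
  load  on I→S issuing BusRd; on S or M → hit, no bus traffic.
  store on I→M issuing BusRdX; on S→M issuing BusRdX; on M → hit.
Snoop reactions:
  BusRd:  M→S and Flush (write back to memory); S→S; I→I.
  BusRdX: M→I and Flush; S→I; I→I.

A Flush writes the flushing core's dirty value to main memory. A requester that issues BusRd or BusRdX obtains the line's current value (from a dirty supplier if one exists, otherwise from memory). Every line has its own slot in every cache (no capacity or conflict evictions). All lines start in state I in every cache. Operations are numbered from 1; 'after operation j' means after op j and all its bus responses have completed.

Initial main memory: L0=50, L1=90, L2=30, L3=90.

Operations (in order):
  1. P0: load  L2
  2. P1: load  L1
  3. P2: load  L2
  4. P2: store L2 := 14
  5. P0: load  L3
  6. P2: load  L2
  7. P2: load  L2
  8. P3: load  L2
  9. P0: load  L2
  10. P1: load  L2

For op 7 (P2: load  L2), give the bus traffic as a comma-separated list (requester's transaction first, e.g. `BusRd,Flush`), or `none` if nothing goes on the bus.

step 1: P0: load  L2  ⟶  SIII  (L2)  txn=BusRd  M[L2]=30
step 2: P1: load  L1  ⟶  ISII  (L1)  txn=BusRd  M[L1]=90
step 3: P2: load  L2  ⟶  SISI  (L2)  txn=BusRd  M[L2]=30
step 4: P2: store L2 := 14  ⟶  IIMI  (L2)  txn=BusRdX  M[L2]=30
step 5: P0: load  L3  ⟶  SIII  (L3)  txn=BusRd  M[L3]=90
step 6: P2: load  L2  ⟶  IIMI  (L2)  txn=∅  M[L2]=30
step 7: P2: load  L2  ⟶  IIMI  (L2)  txn=∅  M[L2]=30
step 8: P3: load  L2  ⟶  IISS  (L2)  txn=BusRd+Flush  M[L2]=14
step 9: P0: load  L2  ⟶  SISS  (L2)  txn=BusRd  M[L2]=14
step 10: P1: load  L2  ⟶  SSSS  (L2)  txn=BusRd  M[L2]=14

bus = none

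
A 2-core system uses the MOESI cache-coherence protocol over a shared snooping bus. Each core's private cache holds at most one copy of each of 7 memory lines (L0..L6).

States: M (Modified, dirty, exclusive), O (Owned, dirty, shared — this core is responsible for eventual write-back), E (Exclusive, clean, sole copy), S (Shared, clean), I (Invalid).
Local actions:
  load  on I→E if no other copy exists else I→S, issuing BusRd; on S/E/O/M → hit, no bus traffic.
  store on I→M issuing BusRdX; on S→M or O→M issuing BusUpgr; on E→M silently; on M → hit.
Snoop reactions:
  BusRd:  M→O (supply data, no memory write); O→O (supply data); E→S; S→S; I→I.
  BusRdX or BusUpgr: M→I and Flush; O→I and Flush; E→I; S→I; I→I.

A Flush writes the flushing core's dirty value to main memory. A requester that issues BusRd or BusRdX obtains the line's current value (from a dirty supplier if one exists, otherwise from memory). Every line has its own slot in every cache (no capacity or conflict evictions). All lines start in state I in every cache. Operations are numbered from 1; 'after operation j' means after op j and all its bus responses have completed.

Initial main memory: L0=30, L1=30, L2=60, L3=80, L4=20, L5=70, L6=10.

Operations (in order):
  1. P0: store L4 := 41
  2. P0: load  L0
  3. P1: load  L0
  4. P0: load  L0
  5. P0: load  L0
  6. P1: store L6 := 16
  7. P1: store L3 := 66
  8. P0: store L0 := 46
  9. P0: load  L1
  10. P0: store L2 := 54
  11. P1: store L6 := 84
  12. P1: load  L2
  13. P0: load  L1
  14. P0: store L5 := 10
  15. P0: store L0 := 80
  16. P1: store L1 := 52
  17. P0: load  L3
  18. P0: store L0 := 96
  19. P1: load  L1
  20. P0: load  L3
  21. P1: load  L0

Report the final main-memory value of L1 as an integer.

step 1: P0: store L4 := 41  ⟶  MI  (L4)  txn=BusRdX  M[L4]=20
step 2: P0: load  L0  ⟶  EI  (L0)  txn=BusRd  M[L0]=30
step 3: P1: load  L0  ⟶  SS  (L0)  txn=BusRd  M[L0]=30
step 4: P0: load  L0  ⟶  SS  (L0)  txn=∅  M[L0]=30
step 5: P0: load  L0  ⟶  SS  (L0)  txn=∅  M[L0]=30
step 6: P1: store L6 := 16  ⟶  IM  (L6)  txn=BusRdX  M[L6]=10
step 7: P1: store L3 := 66  ⟶  IM  (L3)  txn=BusRdX  M[L3]=80
step 8: P0: store L0 := 46  ⟶  MI  (L0)  txn=BusUpgr  M[L0]=30
step 9: P0: load  L1  ⟶  EI  (L1)  txn=BusRd  M[L1]=30
step 10: P0: store L2 := 54  ⟶  MI  (L2)  txn=BusRdX  M[L2]=60
step 11: P1: store L6 := 84  ⟶  IM  (L6)  txn=∅  M[L6]=10
step 12: P1: load  L2  ⟶  OS  (L2)  txn=BusRd  M[L2]=60
step 13: P0: load  L1  ⟶  EI  (L1)  txn=∅  M[L1]=30
step 14: P0: store L5 := 10  ⟶  MI  (L5)  txn=BusRdX  M[L5]=70
step 15: P0: store L0 := 80  ⟶  MI  (L0)  txn=∅  M[L0]=30
step 16: P1: store L1 := 52  ⟶  IM  (L1)  txn=BusRdX  M[L1]=30
step 17: P0: load  L3  ⟶  SO  (L3)  txn=BusRd  M[L3]=80
step 18: P0: store L0 := 96  ⟶  MI  (L0)  txn=∅  M[L0]=30
step 19: P1: load  L1  ⟶  IM  (L1)  txn=∅  M[L1]=30
step 20: P0: load  L3  ⟶  SO  (L3)  txn=∅  M[L3]=80
step 21: P1: load  L0  ⟶  OS  (L0)  txn=BusRd  M[L0]=30

memory[L1] = 30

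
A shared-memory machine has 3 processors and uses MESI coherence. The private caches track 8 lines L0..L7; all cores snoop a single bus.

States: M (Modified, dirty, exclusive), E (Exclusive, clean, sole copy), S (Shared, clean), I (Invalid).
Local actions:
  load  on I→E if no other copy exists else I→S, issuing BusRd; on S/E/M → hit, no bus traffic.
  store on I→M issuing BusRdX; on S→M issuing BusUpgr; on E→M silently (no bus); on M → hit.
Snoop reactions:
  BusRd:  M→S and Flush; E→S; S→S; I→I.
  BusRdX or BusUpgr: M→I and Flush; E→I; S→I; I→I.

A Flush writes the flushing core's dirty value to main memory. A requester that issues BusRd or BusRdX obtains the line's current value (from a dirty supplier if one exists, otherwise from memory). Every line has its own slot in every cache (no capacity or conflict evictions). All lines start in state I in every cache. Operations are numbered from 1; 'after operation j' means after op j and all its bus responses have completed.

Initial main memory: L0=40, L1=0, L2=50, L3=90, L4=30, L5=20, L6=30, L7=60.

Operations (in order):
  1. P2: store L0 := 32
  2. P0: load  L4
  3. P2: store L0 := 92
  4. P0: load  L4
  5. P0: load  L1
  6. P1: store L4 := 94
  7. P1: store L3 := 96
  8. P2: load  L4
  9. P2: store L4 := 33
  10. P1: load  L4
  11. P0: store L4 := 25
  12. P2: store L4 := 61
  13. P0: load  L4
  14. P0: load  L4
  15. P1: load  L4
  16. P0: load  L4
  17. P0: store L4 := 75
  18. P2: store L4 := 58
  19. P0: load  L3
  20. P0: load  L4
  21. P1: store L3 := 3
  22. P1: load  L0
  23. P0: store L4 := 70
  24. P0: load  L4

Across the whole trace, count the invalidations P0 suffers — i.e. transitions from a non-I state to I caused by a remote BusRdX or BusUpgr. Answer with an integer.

1. P2: store L0 := 32  bus=[BusRdX]  L0: P0=I P1=I P2=M  mem[L0]=40
2. P0: load  L4  bus=[BusRd]  L4: P0=E P1=I P2=I  mem[L4]=30
3. P2: store L0 := 92  bus=[-]  L0: P0=I P1=I P2=M  mem[L0]=40
4. P0: load  L4  bus=[-]  L4: P0=E P1=I P2=I  mem[L4]=30
5. P0: load  L1  bus=[BusRd]  L1: P0=E P1=I P2=I  mem[L1]=0
6. P1: store L4 := 94  bus=[BusRdX]  L4: P0=I P1=M P2=I  mem[L4]=30
7. P1: store L3 := 96  bus=[BusRdX]  L3: P0=I P1=M P2=I  mem[L3]=90
8. P2: load  L4  bus=[BusRd,Flush]  L4: P0=I P1=S P2=S  mem[L4]=94
9. P2: store L4 := 33  bus=[BusUpgr]  L4: P0=I P1=I P2=M  mem[L4]=94
10. P1: load  L4  bus=[BusRd,Flush]  L4: P0=I P1=S P2=S  mem[L4]=33
11. P0: store L4 := 25  bus=[BusRdX]  L4: P0=M P1=I P2=I  mem[L4]=33
12. P2: store L4 := 61  bus=[BusRdX,Flush]  L4: P0=I P1=I P2=M  mem[L4]=25
13. P0: load  L4  bus=[BusRd,Flush]  L4: P0=S P1=I P2=S  mem[L4]=61
14. P0: load  L4  bus=[-]  L4: P0=S P1=I P2=S  mem[L4]=61
15. P1: load  L4  bus=[BusRd]  L4: P0=S P1=S P2=S  mem[L4]=61
16. P0: load  L4  bus=[-]  L4: P0=S P1=S P2=S  mem[L4]=61
17. P0: store L4 := 75  bus=[BusUpgr]  L4: P0=M P1=I P2=I  mem[L4]=61
18. P2: store L4 := 58  bus=[BusRdX,Flush]  L4: P0=I P1=I P2=M  mem[L4]=75
19. P0: load  L3  bus=[BusRd,Flush]  L3: P0=S P1=S P2=I  mem[L3]=96
20. P0: load  L4  bus=[BusRd,Flush]  L4: P0=S P1=I P2=S  mem[L4]=58
21. P1: store L3 := 3  bus=[BusUpgr]  L3: P0=I P1=M P2=I  mem[L3]=96
22. P1: load  L0  bus=[BusRd,Flush]  L0: P0=I P1=S P2=S  mem[L0]=92
23. P0: store L4 := 70  bus=[BusUpgr]  L4: P0=M P1=I P2=I  mem[L4]=58
24. P0: load  L4  bus=[-]  L4: P0=M P1=I P2=I  mem[L4]=58

invalidations = 4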